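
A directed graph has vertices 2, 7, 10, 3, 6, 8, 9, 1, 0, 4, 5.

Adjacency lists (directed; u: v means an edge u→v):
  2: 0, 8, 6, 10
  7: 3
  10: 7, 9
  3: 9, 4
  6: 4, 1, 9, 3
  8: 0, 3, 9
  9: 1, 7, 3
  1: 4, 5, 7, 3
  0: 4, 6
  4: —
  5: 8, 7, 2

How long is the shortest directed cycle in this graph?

For each vertex v, BFS finds the shortest path from v back to v.
The shortest such closed walk is 9 → 3 → 9, length 2.

2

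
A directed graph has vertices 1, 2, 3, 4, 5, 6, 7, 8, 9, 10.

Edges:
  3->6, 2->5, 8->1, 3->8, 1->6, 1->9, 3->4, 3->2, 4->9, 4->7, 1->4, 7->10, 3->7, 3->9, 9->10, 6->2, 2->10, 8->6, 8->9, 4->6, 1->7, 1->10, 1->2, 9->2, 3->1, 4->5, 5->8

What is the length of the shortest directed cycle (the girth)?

4

For each vertex v, BFS finds the shortest path from v back to v.
The shortest such closed walk is 1 → 4 → 5 → 8 → 1, length 4.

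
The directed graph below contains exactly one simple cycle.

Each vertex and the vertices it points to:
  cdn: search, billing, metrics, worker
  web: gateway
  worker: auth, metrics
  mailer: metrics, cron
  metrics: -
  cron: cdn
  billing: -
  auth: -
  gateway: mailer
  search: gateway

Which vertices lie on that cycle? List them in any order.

DFS with gray/black marking from gateway:
gateway gray
  mailer gray
    metrics gray
    metrics black
    cron gray
      cdn gray
        search gray
          search→gateway: gateway is gray → back edge
Back edge closes the cycle gateway → mailer → cron → cdn → search → gateway; its vertices are {cdn, cron, mailer, search, gateway}.

cdn, cron, mailer, search, gateway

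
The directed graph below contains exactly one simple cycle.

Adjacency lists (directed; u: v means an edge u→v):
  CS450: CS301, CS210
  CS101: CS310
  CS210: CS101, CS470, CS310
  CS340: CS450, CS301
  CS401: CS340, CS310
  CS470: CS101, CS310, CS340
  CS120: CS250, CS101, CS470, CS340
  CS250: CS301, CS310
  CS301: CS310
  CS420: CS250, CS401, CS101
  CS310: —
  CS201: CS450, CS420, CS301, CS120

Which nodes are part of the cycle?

CS210, CS340, CS450, CS470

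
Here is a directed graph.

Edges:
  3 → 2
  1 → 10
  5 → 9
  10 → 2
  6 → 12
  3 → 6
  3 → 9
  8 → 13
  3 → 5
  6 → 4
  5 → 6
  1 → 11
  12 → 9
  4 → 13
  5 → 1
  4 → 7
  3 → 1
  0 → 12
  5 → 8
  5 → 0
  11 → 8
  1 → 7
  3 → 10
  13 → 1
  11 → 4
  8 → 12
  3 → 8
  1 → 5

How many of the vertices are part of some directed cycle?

7

A vertex is on a directed cycle iff it belongs to a strongly connected component of size ≥ 2 (or has a self-loop).
The vertices on cycles are {1, 4, 5, 6, 8, 11, 13} — 7 in total.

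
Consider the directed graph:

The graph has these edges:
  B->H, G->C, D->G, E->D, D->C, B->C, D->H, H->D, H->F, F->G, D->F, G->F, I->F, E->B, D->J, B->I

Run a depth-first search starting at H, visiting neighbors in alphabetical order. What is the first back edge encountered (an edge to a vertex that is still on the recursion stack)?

G->F

DFS from H (visiting neighbors in alphabetical order); mark gray on enter, black on exit:
H gray
  D gray
    C gray
    C black
    F gray
      G gray
        G→C: C black — skip
        G→F: F is gray → back edge
First back edge: G → F.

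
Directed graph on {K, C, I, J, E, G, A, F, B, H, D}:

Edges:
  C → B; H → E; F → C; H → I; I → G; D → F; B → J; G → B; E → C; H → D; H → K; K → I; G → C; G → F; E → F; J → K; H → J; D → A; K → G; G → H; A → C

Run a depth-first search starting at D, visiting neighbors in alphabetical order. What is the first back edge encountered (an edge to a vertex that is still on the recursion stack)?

G->B

DFS from D (visiting neighbors in alphabetical order); mark gray on enter, black on exit:
D gray
  A gray
    C gray
      B gray
        J gray
          K gray
            G gray
              G→B: B is gray → back edge
First back edge: G → B.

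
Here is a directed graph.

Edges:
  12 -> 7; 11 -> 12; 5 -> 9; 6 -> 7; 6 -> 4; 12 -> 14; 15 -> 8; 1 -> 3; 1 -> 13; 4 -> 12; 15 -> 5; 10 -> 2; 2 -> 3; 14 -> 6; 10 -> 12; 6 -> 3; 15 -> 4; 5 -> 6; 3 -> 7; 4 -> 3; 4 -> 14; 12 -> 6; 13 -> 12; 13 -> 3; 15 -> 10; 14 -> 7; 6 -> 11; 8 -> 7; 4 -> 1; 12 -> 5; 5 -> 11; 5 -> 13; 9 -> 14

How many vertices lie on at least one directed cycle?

9

A vertex is on a directed cycle iff it belongs to a strongly connected component of size ≥ 2 (or has a self-loop).
The vertices on cycles are {1, 4, 5, 6, 9, 11, 12, 13, 14} — 9 in total.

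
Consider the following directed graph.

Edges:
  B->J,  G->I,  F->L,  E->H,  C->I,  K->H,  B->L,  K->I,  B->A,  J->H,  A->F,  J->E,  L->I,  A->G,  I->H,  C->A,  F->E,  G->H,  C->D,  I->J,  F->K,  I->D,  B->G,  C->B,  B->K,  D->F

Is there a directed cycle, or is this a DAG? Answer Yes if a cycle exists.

Yes

DFS with white/gray/black marking, starting from F:
F gray
  E gray
    H gray
    H black
  E black
  L gray
    I gray
      I→H: H black — skip
      J gray
        J→H: H black — skip
        J→E: E black — skip
      J black
      D gray
        D→F: F is gray → back edge
Back edge found, so a cycle exists: F → L → I → D → F.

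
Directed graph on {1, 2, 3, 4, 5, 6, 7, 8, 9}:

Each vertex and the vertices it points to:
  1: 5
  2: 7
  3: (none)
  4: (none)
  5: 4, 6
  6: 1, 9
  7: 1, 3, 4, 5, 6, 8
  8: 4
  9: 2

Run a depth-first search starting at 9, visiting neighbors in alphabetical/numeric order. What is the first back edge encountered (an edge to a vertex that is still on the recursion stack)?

6->1

DFS from 9 (visiting neighbors in alphabetical/numeric order); mark gray on enter, black on exit:
9 gray
  2 gray
    7 gray
      1 gray
        5 gray
          4 gray
          4 black
          6 gray
            6→1: 1 is gray → back edge
First back edge: 6 → 1.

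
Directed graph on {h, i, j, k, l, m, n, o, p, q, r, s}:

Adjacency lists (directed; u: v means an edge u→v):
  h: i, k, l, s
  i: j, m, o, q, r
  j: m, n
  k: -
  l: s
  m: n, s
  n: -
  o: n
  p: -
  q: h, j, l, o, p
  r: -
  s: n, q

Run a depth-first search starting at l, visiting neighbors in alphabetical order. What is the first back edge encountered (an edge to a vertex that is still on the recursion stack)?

DFS from l (visiting neighbors in alphabetical order); mark gray on enter, black on exit:
l gray
  s gray
    n gray
    n black
    q gray
      h gray
        i gray
          j gray
            m gray
              m→n: n black — skip
              m→s: s is gray → back edge
First back edge: m → s.

m→s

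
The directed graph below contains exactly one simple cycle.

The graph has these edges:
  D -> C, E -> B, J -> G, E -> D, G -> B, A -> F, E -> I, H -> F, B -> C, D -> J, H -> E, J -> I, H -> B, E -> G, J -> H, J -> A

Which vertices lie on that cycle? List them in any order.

DFS with gray/black marking from J:
J gray
  G gray
    B gray
      C gray
      C black
    B black
  G black
  I gray
  I black
  H gray
    H→B: B black — skip
    E gray
      E→I: I black — skip
      E→G: G black — skip
      D gray
        D→C: C black — skip
        D→J: J is gray → back edge
Back edge closes the cycle J → H → E → D → J; its vertices are {D, E, H, J}.

D, E, H, J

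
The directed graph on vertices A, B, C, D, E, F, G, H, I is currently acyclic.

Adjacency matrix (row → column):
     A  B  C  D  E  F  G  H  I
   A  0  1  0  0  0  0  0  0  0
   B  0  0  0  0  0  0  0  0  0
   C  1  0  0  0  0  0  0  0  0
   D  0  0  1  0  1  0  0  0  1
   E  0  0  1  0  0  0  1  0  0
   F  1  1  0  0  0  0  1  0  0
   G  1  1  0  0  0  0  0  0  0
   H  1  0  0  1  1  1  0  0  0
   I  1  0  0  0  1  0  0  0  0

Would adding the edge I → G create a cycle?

No

Adding I→G creates a cycle iff G can already reach I.
Explore from G: no path reaches I. The graph stays acyclic.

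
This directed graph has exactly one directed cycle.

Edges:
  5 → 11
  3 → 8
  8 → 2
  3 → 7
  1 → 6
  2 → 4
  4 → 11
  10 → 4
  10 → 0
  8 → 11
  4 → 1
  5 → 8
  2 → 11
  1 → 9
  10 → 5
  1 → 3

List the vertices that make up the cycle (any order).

1, 2, 3, 4, 8

DFS with gray/black marking from 4:
4 gray
  11 gray
  11 black
  1 gray
    3 gray
      8 gray
        8→11: 11 black — skip
        2 gray
          2→4: 4 is gray → back edge
Back edge closes the cycle 4 → 1 → 3 → 8 → 2 → 4; its vertices are {1, 2, 3, 4, 8}.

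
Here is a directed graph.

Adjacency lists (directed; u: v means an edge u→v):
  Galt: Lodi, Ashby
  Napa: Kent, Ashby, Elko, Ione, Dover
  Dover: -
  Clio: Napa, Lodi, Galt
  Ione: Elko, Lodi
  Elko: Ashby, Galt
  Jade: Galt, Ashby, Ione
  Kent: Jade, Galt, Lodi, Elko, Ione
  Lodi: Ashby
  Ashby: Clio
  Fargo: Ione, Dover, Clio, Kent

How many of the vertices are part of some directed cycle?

A vertex is on a directed cycle iff it belongs to a strongly connected component of size ≥ 2 (or has a self-loop).
The vertices on cycles are {Clio, Elko, Galt, Ione, Jade, Kent, Lodi, Napa, Ashby} — 9 in total.

9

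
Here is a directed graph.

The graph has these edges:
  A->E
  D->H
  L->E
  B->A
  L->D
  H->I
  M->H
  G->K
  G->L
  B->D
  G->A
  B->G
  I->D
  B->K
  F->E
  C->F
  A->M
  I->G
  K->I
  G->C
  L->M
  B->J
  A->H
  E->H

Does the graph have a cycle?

Yes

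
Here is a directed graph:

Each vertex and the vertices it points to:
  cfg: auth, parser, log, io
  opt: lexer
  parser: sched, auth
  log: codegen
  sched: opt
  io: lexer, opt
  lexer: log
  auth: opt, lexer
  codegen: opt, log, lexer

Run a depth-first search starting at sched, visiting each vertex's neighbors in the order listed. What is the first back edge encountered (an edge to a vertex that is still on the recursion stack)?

DFS from sched (visiting each vertex's neighbors in the order listed); mark gray on enter, black on exit:
sched gray
  opt gray
    lexer gray
      log gray
        codegen gray
          codegen→opt: opt is gray → back edge
First back edge: codegen → opt.

codegen→opt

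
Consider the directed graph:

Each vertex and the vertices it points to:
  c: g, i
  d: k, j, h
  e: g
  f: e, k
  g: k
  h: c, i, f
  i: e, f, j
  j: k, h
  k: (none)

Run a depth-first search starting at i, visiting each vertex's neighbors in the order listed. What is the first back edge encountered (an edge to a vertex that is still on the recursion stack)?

c->i

DFS from i (visiting each vertex's neighbors in the order listed); mark gray on enter, black on exit:
i gray
  e gray
    g gray
      k gray
      k black
    g black
  e black
  f gray
    f→e: e black — skip
    f→k: k black — skip
  f black
  j gray
    j→k: k black — skip
    h gray
      c gray
        c→g: g black — skip
        c→i: i is gray → back edge
First back edge: c → i.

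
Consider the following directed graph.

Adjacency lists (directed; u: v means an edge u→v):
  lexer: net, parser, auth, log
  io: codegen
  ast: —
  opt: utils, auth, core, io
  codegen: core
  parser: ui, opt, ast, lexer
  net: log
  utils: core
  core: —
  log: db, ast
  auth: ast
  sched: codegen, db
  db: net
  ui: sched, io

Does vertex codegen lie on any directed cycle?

No

codegen lies on a cycle iff there is a path from codegen back to itself.
Exploring from codegen, it never reaches itself; equivalently, its strongly connected component is a singleton.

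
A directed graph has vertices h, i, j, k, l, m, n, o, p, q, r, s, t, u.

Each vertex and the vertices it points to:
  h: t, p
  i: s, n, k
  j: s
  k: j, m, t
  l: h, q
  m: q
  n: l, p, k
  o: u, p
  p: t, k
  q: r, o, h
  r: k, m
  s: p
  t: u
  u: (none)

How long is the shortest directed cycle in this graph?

3

For each vertex v, BFS finds the shortest path from v back to v.
The shortest such closed walk is m → q → r → m, length 3.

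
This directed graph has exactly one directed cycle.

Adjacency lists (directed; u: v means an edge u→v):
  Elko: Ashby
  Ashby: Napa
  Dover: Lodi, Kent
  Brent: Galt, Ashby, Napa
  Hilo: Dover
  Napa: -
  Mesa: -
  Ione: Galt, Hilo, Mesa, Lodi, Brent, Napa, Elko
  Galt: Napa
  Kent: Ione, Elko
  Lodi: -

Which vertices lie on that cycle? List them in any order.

Hilo, Ione, Kent, Dover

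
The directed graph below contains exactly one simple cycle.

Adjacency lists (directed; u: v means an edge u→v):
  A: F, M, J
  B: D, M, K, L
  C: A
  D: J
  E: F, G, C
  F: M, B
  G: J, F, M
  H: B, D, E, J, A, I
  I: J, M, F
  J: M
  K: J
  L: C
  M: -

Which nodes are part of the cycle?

A, B, C, F, L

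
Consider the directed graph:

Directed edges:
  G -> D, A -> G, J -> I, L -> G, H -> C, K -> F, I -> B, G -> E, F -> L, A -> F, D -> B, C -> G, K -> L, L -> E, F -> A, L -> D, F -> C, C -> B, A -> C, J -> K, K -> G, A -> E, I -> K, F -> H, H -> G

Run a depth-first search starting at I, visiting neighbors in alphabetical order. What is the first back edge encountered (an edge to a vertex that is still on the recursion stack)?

A->F

DFS from I (visiting neighbors in alphabetical order); mark gray on enter, black on exit:
I gray
  B gray
  B black
  K gray
    F gray
      A gray
        C gray
          C→B: B black — skip
          G gray
            D gray
              D→B: B black — skip
            D black
            E gray
            E black
          G black
        C black
        A→E: E black — skip
        A→F: F is gray → back edge
First back edge: A → F.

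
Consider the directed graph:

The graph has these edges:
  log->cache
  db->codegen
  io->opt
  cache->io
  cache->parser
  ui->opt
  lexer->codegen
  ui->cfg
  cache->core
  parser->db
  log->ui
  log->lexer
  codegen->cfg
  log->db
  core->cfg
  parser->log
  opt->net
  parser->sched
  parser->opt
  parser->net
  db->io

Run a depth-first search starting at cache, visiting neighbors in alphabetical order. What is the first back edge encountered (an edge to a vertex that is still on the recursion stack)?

log→cache

DFS from cache (visiting neighbors in alphabetical order); mark gray on enter, black on exit:
cache gray
  core gray
    cfg gray
    cfg black
  core black
  io gray
    opt gray
      net gray
      net black
    opt black
  io black
  parser gray
    db gray
      codegen gray
        codegen→cfg: cfg black — skip
      codegen black
      db→io: io black — skip
    db black
    log gray
      log→cache: cache is gray → back edge
First back edge: log → cache.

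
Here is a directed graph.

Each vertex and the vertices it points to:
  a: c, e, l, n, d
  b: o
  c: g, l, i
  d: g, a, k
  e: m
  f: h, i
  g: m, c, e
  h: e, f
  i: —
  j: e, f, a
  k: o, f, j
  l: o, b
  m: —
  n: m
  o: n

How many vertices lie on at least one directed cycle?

8

A vertex is on a directed cycle iff it belongs to a strongly connected component of size ≥ 2 (or has a self-loop).
The vertices on cycles are {a, c, d, f, g, h, j, k} — 8 in total.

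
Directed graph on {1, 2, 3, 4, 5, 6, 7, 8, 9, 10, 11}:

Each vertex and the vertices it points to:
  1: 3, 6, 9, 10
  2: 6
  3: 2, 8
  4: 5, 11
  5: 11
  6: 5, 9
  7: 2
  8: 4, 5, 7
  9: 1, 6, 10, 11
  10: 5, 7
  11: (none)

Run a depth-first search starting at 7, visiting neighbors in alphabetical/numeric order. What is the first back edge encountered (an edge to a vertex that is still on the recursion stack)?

3→2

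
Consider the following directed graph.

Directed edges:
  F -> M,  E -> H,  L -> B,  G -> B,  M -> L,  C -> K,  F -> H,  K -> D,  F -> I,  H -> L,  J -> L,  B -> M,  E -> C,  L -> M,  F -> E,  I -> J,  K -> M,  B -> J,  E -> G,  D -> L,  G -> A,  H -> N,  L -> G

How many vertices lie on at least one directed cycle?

5

A vertex is on a directed cycle iff it belongs to a strongly connected component of size ≥ 2 (or has a self-loop).
The vertices on cycles are {B, G, J, L, M} — 5 in total.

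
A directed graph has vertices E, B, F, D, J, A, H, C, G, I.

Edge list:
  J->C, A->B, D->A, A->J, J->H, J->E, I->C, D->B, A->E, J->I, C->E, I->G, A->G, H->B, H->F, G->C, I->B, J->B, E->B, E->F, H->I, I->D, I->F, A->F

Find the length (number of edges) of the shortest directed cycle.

For each vertex v, BFS finds the shortest path from v back to v.
The shortest such closed walk is A → J → I → D → A, length 4.

4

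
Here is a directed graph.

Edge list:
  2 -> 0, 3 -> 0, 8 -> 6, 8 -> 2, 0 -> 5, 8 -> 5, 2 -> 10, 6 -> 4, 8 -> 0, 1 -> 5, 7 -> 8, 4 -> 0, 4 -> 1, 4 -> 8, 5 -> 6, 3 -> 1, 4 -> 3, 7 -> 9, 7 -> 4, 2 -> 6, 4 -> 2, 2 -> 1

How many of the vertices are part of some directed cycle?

A vertex is on a directed cycle iff it belongs to a strongly connected component of size ≥ 2 (or has a self-loop).
The vertices on cycles are {0, 1, 2, 3, 4, 5, 6, 8} — 8 in total.

8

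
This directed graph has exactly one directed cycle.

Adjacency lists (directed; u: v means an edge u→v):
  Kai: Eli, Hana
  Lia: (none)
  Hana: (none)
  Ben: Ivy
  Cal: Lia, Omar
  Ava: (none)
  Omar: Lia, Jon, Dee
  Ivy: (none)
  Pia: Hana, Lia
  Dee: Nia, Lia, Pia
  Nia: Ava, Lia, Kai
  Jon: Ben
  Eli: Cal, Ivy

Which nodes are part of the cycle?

DFS with gray/black marking from Omar:
Omar gray
  Lia gray
  Lia black
  Jon gray
    Ben gray
      Ivy gray
      Ivy black
    Ben black
  Jon black
  Dee gray
    Nia gray
      Ava gray
      Ava black
      Nia→Lia: Lia black — skip
      Kai gray
        Eli gray
          Cal gray
            Cal→Lia: Lia black — skip
            Cal→Omar: Omar is gray → back edge
Back edge closes the cycle Omar → Dee → Nia → Kai → Eli → Cal → Omar; its vertices are {Cal, Dee, Eli, Kai, Nia, Omar}.

Cal, Dee, Eli, Kai, Nia, Omar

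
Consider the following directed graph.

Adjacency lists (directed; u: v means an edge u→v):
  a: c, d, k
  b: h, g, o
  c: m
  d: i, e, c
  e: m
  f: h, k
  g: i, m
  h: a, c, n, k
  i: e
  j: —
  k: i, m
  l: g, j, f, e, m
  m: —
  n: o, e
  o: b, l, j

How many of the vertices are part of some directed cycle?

6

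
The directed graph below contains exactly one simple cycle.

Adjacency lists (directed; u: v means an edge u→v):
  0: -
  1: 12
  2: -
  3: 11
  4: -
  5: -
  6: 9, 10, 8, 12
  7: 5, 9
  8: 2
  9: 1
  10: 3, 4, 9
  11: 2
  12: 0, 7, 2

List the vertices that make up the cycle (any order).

DFS with gray/black marking from 12:
12 gray
  0 gray
  0 black
  7 gray
    5 gray
    5 black
    9 gray
      1 gray
        1→12: 12 is gray → back edge
Back edge closes the cycle 12 → 7 → 9 → 1 → 12; its vertices are {1, 7, 9, 12}.

1, 7, 9, 12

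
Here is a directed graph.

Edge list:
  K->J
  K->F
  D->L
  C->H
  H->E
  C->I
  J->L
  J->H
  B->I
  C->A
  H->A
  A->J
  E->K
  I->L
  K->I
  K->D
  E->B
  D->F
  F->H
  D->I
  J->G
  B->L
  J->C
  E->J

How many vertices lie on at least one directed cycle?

8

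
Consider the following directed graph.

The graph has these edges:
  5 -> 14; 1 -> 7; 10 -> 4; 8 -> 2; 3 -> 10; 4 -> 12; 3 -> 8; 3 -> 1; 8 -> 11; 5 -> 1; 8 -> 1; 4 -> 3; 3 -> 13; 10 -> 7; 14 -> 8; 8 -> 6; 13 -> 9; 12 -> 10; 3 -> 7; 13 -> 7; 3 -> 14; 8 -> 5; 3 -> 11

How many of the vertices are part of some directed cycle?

A vertex is on a directed cycle iff it belongs to a strongly connected component of size ≥ 2 (or has a self-loop).
The vertices on cycles are {3, 4, 5, 8, 10, 12, 14} — 7 in total.

7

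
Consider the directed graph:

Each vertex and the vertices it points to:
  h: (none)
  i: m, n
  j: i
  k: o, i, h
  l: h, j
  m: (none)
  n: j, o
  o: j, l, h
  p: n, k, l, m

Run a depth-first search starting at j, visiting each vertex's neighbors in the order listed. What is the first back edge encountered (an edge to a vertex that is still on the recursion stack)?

DFS from j (visiting each vertex's neighbors in the order listed); mark gray on enter, black on exit:
j gray
  i gray
    m gray
    m black
    n gray
      n→j: j is gray → back edge
First back edge: n → j.

n→j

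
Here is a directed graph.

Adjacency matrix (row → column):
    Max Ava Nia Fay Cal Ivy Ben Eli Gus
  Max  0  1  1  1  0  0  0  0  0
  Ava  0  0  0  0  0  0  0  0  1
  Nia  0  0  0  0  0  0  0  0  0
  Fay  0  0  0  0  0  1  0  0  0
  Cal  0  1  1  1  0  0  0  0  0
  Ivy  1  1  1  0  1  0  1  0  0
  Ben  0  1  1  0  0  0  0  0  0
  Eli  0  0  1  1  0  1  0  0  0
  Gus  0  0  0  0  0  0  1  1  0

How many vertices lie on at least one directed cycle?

8

A vertex is on a directed cycle iff it belongs to a strongly connected component of size ≥ 2 (or has a self-loop).
The vertices on cycles are {Ava, Ben, Cal, Eli, Fay, Gus, Ivy, Max} — 8 in total.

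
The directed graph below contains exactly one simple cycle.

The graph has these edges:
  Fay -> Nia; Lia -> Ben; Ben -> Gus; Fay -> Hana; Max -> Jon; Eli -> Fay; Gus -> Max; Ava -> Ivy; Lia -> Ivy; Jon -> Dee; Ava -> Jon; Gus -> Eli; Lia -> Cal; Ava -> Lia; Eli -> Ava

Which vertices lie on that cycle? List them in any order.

DFS with gray/black marking from Gus:
Gus gray
  Eli gray
    Fay gray
      Nia gray
      Nia black
      Hana gray
      Hana black
    Fay black
    Ava gray
      Ivy gray
      Ivy black
      Jon gray
        Dee gray
        Dee black
      Jon black
      Lia gray
        Ben gray
          Ben→Gus: Gus is gray → back edge
Back edge closes the cycle Gus → Eli → Ava → Lia → Ben → Gus; its vertices are {Ava, Ben, Eli, Gus, Lia}.

Ava, Ben, Eli, Gus, Lia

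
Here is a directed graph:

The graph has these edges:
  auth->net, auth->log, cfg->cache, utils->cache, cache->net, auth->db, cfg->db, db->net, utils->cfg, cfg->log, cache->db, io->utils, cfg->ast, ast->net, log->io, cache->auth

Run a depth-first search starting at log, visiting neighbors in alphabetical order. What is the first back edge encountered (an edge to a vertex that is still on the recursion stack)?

auth->log

DFS from log (visiting neighbors in alphabetical order); mark gray on enter, black on exit:
log gray
  io gray
    utils gray
      cache gray
        auth gray
          db gray
            net gray
            net black
          db black
          auth→log: log is gray → back edge
First back edge: auth → log.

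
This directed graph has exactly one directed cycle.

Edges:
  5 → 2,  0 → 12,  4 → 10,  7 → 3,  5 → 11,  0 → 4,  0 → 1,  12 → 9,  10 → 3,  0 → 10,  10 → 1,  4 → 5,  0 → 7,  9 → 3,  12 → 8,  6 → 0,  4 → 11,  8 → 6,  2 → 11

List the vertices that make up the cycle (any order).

DFS with gray/black marking from 0:
0 gray
  7 gray
    3 gray
    3 black
  7 black
  1 gray
  1 black
  4 gray
    10 gray
      10→3: 3 black — skip
      10→1: 1 black — skip
    10 black
    11 gray
    11 black
    5 gray
      2 gray
        2→11: 11 black — skip
      2 black
      5→11: 11 black — skip
    5 black
  4 black
  0→10: 10 black — skip
  12 gray
    9 gray
      9→3: 3 black — skip
    9 black
    8 gray
      6 gray
        6→0: 0 is gray → back edge
Back edge closes the cycle 0 → 12 → 8 → 6 → 0; its vertices are {0, 6, 8, 12}.

0, 6, 8, 12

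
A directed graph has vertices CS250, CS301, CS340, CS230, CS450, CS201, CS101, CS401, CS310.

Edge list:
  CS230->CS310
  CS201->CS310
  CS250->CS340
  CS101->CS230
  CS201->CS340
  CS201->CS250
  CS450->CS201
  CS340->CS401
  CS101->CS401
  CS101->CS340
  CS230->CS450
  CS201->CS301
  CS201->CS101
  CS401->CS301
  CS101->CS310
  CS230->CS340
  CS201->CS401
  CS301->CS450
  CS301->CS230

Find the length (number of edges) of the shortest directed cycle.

3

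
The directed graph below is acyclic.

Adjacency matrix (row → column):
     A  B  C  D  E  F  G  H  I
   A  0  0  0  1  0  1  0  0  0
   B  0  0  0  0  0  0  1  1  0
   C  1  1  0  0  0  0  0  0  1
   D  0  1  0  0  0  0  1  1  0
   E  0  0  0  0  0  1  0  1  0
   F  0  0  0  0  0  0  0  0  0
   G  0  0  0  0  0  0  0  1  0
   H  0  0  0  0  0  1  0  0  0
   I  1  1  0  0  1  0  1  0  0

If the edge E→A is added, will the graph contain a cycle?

Adding E→A creates a cycle iff A can already reach E.
Explore from A: no path reaches E. The graph stays acyclic.

No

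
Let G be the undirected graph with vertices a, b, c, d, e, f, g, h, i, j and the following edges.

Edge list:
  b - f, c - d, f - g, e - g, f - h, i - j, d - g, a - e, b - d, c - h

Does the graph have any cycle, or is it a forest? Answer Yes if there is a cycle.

Yes

DFS, tracking each vertex's parent; an edge to a visited non-parent vertex closes a cycle.
Start from c:
visit c (parent –)
  visit d (parent c)
    visit g (parent d)
      visit e (parent g)
        visit a (parent e)
          a–e: parent, skip
        e–g: parent, skip
      visit f (parent g)
        f–g: parent, skip
        visit h (parent f)
          h–f: parent, skip
          h–c: c visited and ≠ parent → cycle
Cycle: c – d – g – f – h – c.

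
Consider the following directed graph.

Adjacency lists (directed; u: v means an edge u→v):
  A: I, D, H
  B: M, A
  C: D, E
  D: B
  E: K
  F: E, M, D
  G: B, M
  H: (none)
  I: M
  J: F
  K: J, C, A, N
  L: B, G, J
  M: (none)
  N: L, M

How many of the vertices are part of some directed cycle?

A vertex is on a directed cycle iff it belongs to a strongly connected component of size ≥ 2 (or has a self-loop).
The vertices on cycles are {A, B, C, D, E, F, J, K, L, N} — 10 in total.

10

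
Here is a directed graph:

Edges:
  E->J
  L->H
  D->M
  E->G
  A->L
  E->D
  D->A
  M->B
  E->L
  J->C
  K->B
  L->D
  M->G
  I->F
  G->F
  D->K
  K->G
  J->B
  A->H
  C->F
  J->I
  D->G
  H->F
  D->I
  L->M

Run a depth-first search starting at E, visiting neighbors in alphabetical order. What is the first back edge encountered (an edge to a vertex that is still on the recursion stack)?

DFS from E (visiting neighbors in alphabetical order); mark gray on enter, black on exit:
E gray
  D gray
    A gray
      H gray
        F gray
        F black
      H black
      L gray
        L→D: D is gray → back edge
First back edge: L → D.

L->D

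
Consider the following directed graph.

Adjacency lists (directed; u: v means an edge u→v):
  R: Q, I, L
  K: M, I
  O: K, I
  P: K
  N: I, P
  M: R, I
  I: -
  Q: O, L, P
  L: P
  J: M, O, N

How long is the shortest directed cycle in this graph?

5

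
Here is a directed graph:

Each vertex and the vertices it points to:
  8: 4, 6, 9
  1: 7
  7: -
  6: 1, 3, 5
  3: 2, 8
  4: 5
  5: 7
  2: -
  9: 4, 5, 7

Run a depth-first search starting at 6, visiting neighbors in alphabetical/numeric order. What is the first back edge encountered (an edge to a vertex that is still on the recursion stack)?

DFS from 6 (visiting neighbors in alphabetical/numeric order); mark gray on enter, black on exit:
6 gray
  1 gray
    7 gray
    7 black
  1 black
  3 gray
    2 gray
    2 black
    8 gray
      4 gray
        5 gray
          5→7: 7 black — skip
        5 black
      4 black
      8→6: 6 is gray → back edge
First back edge: 8 → 6.

8→6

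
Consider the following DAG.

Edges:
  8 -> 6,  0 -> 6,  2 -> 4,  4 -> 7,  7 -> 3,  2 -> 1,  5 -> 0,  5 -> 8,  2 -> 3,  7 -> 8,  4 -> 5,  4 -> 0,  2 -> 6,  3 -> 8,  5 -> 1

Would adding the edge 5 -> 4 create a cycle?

Yes

Adding 5→4 creates a cycle iff 4 can already reach 5.
Path from 4: 4 → 5.
So 4 → … → 5 → 4 is a cycle.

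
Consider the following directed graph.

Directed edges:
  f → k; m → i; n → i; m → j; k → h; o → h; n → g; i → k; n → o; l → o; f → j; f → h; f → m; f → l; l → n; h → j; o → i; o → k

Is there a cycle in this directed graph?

No

DFS with white/gray/black marking, starting from i:
i gray
  k gray
    h gray
      j gray
      j black
    h black
  k black
i black
f gray
  f→j: j black — skip
  f→k: k black — skip
  m gray
    m→j: j black — skip
    m→i: i black — skip
  m black
  l gray
    o gray
      o→h: h black — skip
      o→k: k black — skip
      o→i: i black — skip
    o black
    n gray
      n→i: i black — skip
      n→o: o black — skip
      g gray
      g black
    n black
  l black
  f→h: h black — skip
f black
Every edge goes to a white or black vertex — no back edge, so the graph is acyclic.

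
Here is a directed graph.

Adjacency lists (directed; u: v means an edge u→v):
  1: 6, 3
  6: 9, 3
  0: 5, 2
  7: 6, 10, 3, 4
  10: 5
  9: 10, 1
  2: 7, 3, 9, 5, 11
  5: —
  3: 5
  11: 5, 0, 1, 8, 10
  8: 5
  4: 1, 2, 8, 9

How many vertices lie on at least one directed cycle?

8

A vertex is on a directed cycle iff it belongs to a strongly connected component of size ≥ 2 (or has a self-loop).
The vertices on cycles are {0, 1, 2, 4, 6, 7, 9, 11} — 8 in total.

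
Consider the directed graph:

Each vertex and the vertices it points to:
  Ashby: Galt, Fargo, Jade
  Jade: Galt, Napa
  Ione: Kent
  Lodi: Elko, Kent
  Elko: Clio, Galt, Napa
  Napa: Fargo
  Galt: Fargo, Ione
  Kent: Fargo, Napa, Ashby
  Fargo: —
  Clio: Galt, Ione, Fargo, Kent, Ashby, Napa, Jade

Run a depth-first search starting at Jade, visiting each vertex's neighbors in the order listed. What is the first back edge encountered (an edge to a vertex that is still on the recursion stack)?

DFS from Jade (visiting each vertex's neighbors in the order listed); mark gray on enter, black on exit:
Jade gray
  Galt gray
    Fargo gray
    Fargo black
    Ione gray
      Kent gray
        Kent→Fargo: Fargo black — skip
        Napa gray
          Napa→Fargo: Fargo black — skip
        Napa black
        Ashby gray
          Ashby→Galt: Galt is gray → back edge
First back edge: Ashby → Galt.

Ashby→Galt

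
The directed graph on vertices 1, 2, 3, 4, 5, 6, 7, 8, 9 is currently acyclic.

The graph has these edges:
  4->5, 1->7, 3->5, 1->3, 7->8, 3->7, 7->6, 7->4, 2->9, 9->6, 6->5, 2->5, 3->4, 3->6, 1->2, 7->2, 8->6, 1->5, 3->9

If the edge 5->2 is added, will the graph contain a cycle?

Adding 5→2 creates a cycle iff 2 can already reach 5.
Path from 2: 2 → 5.
So 2 → … → 5 → 2 is a cycle.

Yes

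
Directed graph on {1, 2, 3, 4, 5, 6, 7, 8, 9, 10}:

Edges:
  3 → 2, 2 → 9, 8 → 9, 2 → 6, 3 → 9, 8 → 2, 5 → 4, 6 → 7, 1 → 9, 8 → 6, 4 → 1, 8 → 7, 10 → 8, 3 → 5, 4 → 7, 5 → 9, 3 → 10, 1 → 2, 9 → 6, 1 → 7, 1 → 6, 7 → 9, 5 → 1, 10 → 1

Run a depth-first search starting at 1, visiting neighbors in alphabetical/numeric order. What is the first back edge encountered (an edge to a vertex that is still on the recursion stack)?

9→6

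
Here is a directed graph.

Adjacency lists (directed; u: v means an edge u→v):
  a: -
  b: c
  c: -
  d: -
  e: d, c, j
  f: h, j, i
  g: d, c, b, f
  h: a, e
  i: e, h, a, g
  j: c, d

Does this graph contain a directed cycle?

Yes

DFS with white/gray/black marking, starting from j:
j gray
  c gray
  c black
  d gray
  d black
j black
a gray
a black
b gray
  b→c: c black — skip
b black
e gray
  e→d: d black — skip
  e→c: c black — skip
  e→j: j black — skip
e black
f gray
  h gray
    h→a: a black — skip
    h→e: e black — skip
  h black
  f→j: j black — skip
  i gray
    i→e: e black — skip
    i→h: h black — skip
    i→a: a black — skip
    g gray
      g→d: d black — skip
      g→c: c black — skip
      g→b: b black — skip
      g→f: f is gray → back edge
Back edge found, so a cycle exists: f → i → g → f.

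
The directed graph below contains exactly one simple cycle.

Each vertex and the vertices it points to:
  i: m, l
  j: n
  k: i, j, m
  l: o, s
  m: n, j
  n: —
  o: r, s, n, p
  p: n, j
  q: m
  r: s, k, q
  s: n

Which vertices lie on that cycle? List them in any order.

i, k, l, o, r

DFS with gray/black marking from r:
r gray
  s gray
    n gray
    n black
  s black
  k gray
    i gray
      m gray
        m→n: n black — skip
        j gray
          j→n: n black — skip
        j black
      m black
      l gray
        o gray
          o→r: r is gray → back edge
Back edge closes the cycle r → k → i → l → o → r; its vertices are {i, k, l, o, r}.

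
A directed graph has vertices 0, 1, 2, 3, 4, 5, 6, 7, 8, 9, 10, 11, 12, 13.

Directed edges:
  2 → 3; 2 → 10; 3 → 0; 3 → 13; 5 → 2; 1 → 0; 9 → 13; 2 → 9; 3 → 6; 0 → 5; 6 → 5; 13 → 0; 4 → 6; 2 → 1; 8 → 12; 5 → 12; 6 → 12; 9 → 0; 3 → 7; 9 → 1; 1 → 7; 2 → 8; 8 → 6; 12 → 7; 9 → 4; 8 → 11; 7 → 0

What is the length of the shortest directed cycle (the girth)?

4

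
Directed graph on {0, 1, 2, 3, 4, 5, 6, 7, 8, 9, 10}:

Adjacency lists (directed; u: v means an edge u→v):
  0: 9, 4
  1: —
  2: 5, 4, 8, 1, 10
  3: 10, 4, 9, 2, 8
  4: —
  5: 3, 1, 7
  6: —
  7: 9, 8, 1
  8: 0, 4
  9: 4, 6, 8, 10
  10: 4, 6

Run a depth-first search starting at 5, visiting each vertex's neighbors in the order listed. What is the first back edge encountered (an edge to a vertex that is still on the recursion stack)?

0->9

DFS from 5 (visiting each vertex's neighbors in the order listed); mark gray on enter, black on exit:
5 gray
  3 gray
    10 gray
      4 gray
      4 black
      6 gray
      6 black
    10 black
    3→4: 4 black — skip
    9 gray
      9→4: 4 black — skip
      9→6: 6 black — skip
      8 gray
        0 gray
          0→9: 9 is gray → back edge
First back edge: 0 → 9.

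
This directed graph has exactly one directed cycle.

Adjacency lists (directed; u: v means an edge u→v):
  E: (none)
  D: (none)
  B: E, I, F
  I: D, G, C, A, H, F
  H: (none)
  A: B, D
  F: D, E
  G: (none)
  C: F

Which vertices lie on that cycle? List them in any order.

A, B, I

DFS with gray/black marking from I:
I gray
  D gray
  D black
  G gray
  G black
  C gray
    F gray
      F→D: D black — skip
      E gray
      E black
    F black
  C black
  A gray
    B gray
      B→E: E black — skip
      B→I: I is gray → back edge
Back edge closes the cycle I → A → B → I; its vertices are {A, B, I}.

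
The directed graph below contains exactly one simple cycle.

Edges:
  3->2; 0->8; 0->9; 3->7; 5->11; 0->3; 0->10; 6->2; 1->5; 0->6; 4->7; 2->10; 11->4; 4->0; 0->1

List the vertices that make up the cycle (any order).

0, 1, 4, 5, 11

DFS with gray/black marking from 4:
4 gray
  0 gray
    9 gray
    9 black
    1 gray
      5 gray
        11 gray
          11→4: 4 is gray → back edge
Back edge closes the cycle 4 → 0 → 1 → 5 → 11 → 4; its vertices are {0, 1, 4, 5, 11}.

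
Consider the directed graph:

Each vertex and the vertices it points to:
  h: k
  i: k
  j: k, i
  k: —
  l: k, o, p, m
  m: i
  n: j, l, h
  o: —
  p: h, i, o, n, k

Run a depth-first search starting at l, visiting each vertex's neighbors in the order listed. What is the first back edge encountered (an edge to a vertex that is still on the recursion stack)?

n→l

DFS from l (visiting each vertex's neighbors in the order listed); mark gray on enter, black on exit:
l gray
  k gray
  k black
  o gray
  o black
  p gray
    h gray
      h→k: k black — skip
    h black
    i gray
      i→k: k black — skip
    i black
    p→o: o black — skip
    n gray
      j gray
        j→k: k black — skip
        j→i: i black — skip
      j black
      n→l: l is gray → back edge
First back edge: n → l.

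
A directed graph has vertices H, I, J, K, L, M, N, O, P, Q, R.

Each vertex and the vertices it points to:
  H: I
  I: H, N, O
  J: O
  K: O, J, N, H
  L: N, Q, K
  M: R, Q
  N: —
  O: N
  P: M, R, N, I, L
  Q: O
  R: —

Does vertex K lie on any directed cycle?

No

K lies on a cycle iff there is a path from K back to itself.
Exploring from K, it never reaches itself; equivalently, its strongly connected component is a singleton.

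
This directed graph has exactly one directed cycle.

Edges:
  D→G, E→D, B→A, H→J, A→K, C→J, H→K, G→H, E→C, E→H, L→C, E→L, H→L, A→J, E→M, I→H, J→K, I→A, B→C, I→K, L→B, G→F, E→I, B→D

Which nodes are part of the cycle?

DFS with gray/black marking from L:
L gray
  B gray
    C gray
      J gray
        K gray
        K black
      J black
    C black
    D gray
      G gray
        H gray
          H→K: K black — skip
          H→J: J black — skip
          H→L: L is gray → back edge
Back edge closes the cycle L → B → D → G → H → L; its vertices are {B, D, G, H, L}.

B, D, G, H, L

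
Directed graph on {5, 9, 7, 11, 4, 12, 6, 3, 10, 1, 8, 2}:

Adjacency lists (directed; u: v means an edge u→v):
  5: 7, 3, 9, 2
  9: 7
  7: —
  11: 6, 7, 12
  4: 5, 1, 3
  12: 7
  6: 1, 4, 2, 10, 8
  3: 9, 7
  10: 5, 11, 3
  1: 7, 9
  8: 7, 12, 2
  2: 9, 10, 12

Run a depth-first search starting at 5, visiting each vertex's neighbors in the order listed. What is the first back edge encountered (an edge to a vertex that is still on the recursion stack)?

10→5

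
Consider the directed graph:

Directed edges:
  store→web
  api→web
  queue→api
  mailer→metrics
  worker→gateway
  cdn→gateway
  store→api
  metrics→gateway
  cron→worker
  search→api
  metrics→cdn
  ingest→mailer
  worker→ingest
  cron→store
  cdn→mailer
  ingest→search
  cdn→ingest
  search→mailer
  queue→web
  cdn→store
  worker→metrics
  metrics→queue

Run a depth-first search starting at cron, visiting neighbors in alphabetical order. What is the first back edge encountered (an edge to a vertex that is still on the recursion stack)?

cdn→ingest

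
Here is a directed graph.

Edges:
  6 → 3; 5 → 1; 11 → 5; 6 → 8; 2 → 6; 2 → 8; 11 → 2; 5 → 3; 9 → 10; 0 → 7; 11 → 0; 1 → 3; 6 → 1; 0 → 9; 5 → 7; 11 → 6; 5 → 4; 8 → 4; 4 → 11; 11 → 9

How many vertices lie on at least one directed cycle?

A vertex is on a directed cycle iff it belongs to a strongly connected component of size ≥ 2 (or has a self-loop).
The vertices on cycles are {2, 4, 5, 6, 8, 11} — 6 in total.

6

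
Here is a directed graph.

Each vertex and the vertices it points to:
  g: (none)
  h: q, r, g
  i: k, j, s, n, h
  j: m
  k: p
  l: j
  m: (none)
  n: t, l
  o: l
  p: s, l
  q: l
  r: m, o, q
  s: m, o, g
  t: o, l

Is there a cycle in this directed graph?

DFS with white/gray/black marking, starting from m:
m gray
m black
g gray
g black
h gray
  q gray
    l gray
      j gray
        j→m: m black — skip
      j black
    l black
  q black
  r gray
    r→m: m black — skip
    o gray
      o→l: l black — skip
    o black
    r→q: q black — skip
  r black
  h→g: g black — skip
h black
i gray
  k gray
    p gray
      s gray
        s→m: m black — skip
        s→o: o black — skip
        s→g: g black — skip
      s black
      p→l: l black — skip
    p black
  k black
  i→j: j black — skip
  i→s: s black — skip
  n gray
    t gray
      t→o: o black — skip
      t→l: l black — skip
    t black
    n→l: l black — skip
  n black
  i→h: h black — skip
i black
Every edge goes to a white or black vertex — no back edge, so the graph is acyclic.

No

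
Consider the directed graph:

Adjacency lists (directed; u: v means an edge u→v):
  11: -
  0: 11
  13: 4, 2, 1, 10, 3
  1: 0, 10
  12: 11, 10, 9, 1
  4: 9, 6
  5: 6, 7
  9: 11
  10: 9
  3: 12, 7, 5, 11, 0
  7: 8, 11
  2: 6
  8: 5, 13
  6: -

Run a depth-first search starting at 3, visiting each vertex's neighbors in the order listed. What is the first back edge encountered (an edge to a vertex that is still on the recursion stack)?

5→7

DFS from 3 (visiting each vertex's neighbors in the order listed); mark gray on enter, black on exit:
3 gray
  12 gray
    11 gray
    11 black
    10 gray
      9 gray
        9→11: 11 black — skip
      9 black
    10 black
    12→9: 9 black — skip
    1 gray
      0 gray
        0→11: 11 black — skip
      0 black
      1→10: 10 black — skip
    1 black
  12 black
  7 gray
    8 gray
      5 gray
        6 gray
        6 black
        5→7: 7 is gray → back edge
First back edge: 5 → 7.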